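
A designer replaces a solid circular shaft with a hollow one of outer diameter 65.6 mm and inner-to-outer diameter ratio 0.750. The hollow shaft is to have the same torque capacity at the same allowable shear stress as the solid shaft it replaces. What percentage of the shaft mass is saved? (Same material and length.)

43.6 %

Equal τ_max and T ⇒ the solid shaft needs d_s³ = d_o³(1−k⁴), so d_s = 65.6·(1−0.750⁴)^(1/3) = 57.79 mm.
Area ratio A_h/A_s = d_o²(1−k²)/d_s² = (1−k²)/(1−k⁴)^(2/3) = 0.5638.
Mass saving = 1 − 0.5638 = 43.6 %.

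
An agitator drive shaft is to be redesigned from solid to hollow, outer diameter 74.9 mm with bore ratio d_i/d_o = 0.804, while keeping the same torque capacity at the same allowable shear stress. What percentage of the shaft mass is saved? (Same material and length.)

Equal τ_max and T ⇒ the solid shaft needs d_s³ = d_o³(1−k⁴), so d_s = 74.9·(1−0.804⁴)^(1/3) = 62.54 mm.
Area ratio A_h/A_s = d_o²(1−k²)/d_s² = (1−k²)/(1−k⁴)^(2/3) = 0.5072.
Mass saving = 1 − 0.5072 = 49.3 %.

49.3 %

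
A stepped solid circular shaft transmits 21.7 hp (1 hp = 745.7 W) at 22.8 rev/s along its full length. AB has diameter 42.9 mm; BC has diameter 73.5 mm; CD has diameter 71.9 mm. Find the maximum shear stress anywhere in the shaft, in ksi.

1.06 ksi

ω = 2π·22.8 = 143.3 rad/s, so T = P/ω = 21.7×745.7 / 143.3 = 113.0 N·m.
Under the same torque, τ_max = 16T/(πd³) is largest where d is smallest — segment AB (d = 42.9 mm).
τ_max = 16·113.0/(π·(0.0429)³) = 7.286×10^6 Pa.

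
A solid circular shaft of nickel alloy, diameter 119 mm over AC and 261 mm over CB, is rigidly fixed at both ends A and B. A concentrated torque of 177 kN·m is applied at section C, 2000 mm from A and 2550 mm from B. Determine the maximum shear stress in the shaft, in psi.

6970 psi

Compatibility: T_A·a/J_AC = T_B·b/J_CB with T_A + T_B = T₀.
J_AC = 1.97×10^-5 m⁴, J_CB = 4.56×10^-4 m⁴, so T_A = T₀·(J_AC/a)/((J_AC/a)+(J_CB/b)) = 9243 N·m, T_B = 167800 N·m.
τ in each portion: τ_AC = 2.79×10^7 Pa, τ_CB = 4.81×10^7 Pa; maximum is in CB.
τ_max = T_CB·r/J = 167800·0.131/4.56×10^-4 = 4.805×10^7 Pa.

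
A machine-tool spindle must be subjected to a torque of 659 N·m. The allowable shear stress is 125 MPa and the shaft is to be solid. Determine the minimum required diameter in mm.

29.9 mm

For a solid shaft τ_max = 16T/(πd³), so d = (16T/(π τ_allow))^(1/3) = (16·659.0/(π·1.25×10^8))^(1/3) = 0.02994 m.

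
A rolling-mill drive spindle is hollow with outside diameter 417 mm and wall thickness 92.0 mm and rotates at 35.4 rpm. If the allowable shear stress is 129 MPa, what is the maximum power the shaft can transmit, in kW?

J = π(d_o⁴ − d_i⁴)/32 = π(0.417⁴ − 0.233⁴)/32 = 2.679×10^-3 m⁴.
T_max = τ_allow·J/r = 1.29×10^8 × 2.679×10^-3 / 0.208 = 1.658e6 N·m.
ω = 2π·35.4/60 = 3.707 rad/s, so P_max = T_max·ω = 6.145×10^6 W.

6140 kW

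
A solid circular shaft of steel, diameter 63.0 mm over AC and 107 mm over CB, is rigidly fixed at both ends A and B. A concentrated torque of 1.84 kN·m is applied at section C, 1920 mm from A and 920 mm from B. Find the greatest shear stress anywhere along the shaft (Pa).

Compatibility: T_A·a/J_AC = T_B·b/J_CB with T_A + T_B = T₀.
J_AC = 1.55×10^-6 m⁴, J_CB = 1.29×10^-5 m⁴, so T_A = T₀·(J_AC/a)/((J_AC/a)+(J_CB/b)) = 100.2 N·m, T_B = 1740 N·m.
τ in each portion: τ_AC = 2.04×10^6 Pa, τ_CB = 7.23×10^6 Pa; maximum is in CB.
τ_max = T_CB·r/J = 1740·0.0535/1.29×10^-5 = 7.233×10^6 Pa.

7.23e6 Pa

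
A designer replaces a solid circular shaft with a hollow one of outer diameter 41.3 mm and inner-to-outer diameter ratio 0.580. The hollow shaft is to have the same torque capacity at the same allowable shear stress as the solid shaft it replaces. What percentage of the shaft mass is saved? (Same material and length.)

Equal τ_max and T ⇒ the solid shaft needs d_s³ = d_o³(1−k⁴), so d_s = 41.3·(1−0.580⁴)^(1/3) = 39.68 mm.
Area ratio A_h/A_s = d_o²(1−k²)/d_s² = (1−k²)/(1−k⁴)^(2/3) = 0.7189.
Mass saving = 1 − 0.7189 = 28.1 %.

28.1 %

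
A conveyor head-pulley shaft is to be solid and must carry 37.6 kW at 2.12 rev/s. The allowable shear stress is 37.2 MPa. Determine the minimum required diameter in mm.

ω = 2π·2.12 = 13.32 rad/s, so T = P/ω = 37.6×10³ / 13.32 = 2823 N·m.
For a solid shaft τ_max = 16T/(πd³), so d = (16T/(π τ_allow))^(1/3) = (16·2823/(π·3.72×10^7))^(1/3) = 0.07284 m.

72.8 mm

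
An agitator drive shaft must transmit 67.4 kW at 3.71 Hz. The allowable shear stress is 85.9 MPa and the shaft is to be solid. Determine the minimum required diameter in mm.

55.6 mm

ω = 2π·3.71 = 23.31 rad/s, so T = P/ω = 67.4×10³ / 23.31 = 2891 N·m.
For a solid shaft τ_max = 16T/(πd³), so d = (16T/(π τ_allow))^(1/3) = (16·2891/(π·8.59×10^7))^(1/3) = 0.05555 m.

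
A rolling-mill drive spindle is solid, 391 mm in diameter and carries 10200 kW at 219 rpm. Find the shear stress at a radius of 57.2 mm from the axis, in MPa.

11.1 MPa

ω = 2π·219/60 = 22.93 rad/s, so T = P/ω = 10200×10³ / 22.93 = 444800 N·m.
J = πd⁴/32 = π(0.391)⁴/32 = 2.295×10^-3 m⁴.
Shear stress varies linearly with radius: τ = T·r/J = 444800 × 0.0572 / 2.295×10^-3 = 1.109×10^7 Pa.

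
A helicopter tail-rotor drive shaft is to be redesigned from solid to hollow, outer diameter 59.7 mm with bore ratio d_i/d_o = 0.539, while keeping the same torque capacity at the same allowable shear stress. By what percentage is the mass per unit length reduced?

24.8 %

Equal τ_max and T ⇒ the solid shaft needs d_s³ = d_o³(1−k⁴), so d_s = 59.7·(1−0.539⁴)^(1/3) = 57.97 mm.
Area ratio A_h/A_s = d_o²(1−k²)/d_s² = (1−k²)/(1−k⁴)^(2/3) = 0.7524.
Mass saving = 1 − 0.7524 = 24.8 %.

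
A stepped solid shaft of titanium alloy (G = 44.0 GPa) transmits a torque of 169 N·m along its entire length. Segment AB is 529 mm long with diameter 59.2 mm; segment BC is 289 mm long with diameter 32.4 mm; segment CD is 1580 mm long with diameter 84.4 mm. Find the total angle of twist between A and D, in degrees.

J_AB = π(0.0592)⁴/32 = 1.21×10^-6 m⁴; J_BC = π(0.0324)⁴/32 = 1.08×10^-7 m⁴; J_CD = π(0.0844)⁴/32 = 4.98×10^-6 m⁴.
θ = (T/G)·Σ L_i/J_i = (169.0/44.0×10⁹)·(0.529/1.21×10^-6 + 0.289/1.08×10^-7 + 1.58/4.98×10^-6) = 0.01316 rad.

0.754°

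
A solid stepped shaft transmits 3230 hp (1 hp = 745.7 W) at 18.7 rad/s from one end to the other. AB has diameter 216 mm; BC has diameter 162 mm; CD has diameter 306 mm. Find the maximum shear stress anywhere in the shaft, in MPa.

ω = 18.7 rad/s, so T = P/ω = 3230×745.7 / 18.70 = 128800 N·m.
Under the same torque, τ_max = 16T/(πd³) is largest where d is smallest — segment BC (d = 162 mm).
τ_max = 16·128800/(π·(0.162)³) = 1.543×10^8 Pa.

154 MPa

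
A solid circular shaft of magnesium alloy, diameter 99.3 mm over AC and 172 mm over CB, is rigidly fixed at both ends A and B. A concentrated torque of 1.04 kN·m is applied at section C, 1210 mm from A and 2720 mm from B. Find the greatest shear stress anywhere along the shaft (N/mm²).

Compatibility: T_A·a/J_AC = T_B·b/J_CB with T_A + T_B = T₀.
J_AC = 9.55×10^-6 m⁴, J_CB = 8.59×10^-5 m⁴, so T_A = T₀·(J_AC/a)/((J_AC/a)+(J_CB/b)) = 207.8 N·m, T_B = 832.2 N·m.
τ in each portion: τ_AC = 1.08×10^6 Pa, τ_CB = 8.33×10^5 Pa; maximum is in AC.
τ_max = T_AC·r/J = 207.8·0.0496/9.55×10^-6 = 1.081×10^6 Pa.

1.08 N/mm²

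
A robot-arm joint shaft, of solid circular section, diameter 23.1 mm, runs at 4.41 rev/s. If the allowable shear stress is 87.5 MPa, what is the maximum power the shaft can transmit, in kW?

5.87 kW

J = πd⁴/32 = π(0.0231)⁴/32 = 2.795×10^-8 m⁴.
T_max = τ_allow·J/r = 8.75×10^7 × 2.795×10^-8 / 0.0116 = 211.8 N·m.
ω = 2π·4.41 = 27.71 rad/s, so P_max = T_max·ω = 5868 W.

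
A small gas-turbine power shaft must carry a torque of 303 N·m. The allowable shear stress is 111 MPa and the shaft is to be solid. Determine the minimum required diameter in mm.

For a solid shaft τ_max = 16T/(πd³), so d = (16T/(π τ_allow))^(1/3) = (16·303.0/(π·1.11×10^8))^(1/3) = 0.02405 m.

24.0 mm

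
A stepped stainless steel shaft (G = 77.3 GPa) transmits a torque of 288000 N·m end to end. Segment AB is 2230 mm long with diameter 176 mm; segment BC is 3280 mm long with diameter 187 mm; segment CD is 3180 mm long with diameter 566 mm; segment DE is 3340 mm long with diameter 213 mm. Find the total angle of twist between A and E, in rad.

0.253 rad

J_AB = π(0.176)⁴/32 = 9.42×10^-5 m⁴; J_BC = π(0.187)⁴/32 = 1.20×10^-4 m⁴; J_CD = π(0.566)⁴/32 = 0.0101 m⁴; J_DE = π(0.213)⁴/32 = 2.02×10^-4 m⁴.
θ = (T/G)·Σ L_i/J_i = (288000/77.3×10⁹)·(2.23/9.42×10^-5 + 3.28/1.20×10^-4 + 3.18/0.0101 + 3.34/2.02×10^-4) = 0.2527 rad.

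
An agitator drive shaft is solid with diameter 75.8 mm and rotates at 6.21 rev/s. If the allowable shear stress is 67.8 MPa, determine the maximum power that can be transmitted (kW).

226 kW

J = πd⁴/32 = π(0.0758)⁴/32 = 3.241×10^-6 m⁴.
T_max = τ_allow·J/r = 6.78×10^7 × 3.241×10^-6 / 0.0379 = 5798 N·m.
ω = 2π·6.21 = 39.02 rad/s, so P_max = T_max·ω = 2.262×10^5 W.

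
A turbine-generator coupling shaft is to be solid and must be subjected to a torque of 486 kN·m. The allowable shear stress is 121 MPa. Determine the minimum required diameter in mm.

For a solid shaft τ_max = 16T/(πd³), so d = (16T/(π τ_allow))^(1/3) = (16·486000/(π·1.21×10^8))^(1/3) = 0.2735 m.

273 mm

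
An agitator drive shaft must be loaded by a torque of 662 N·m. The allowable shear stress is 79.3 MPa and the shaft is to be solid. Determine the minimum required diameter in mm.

For a solid shaft τ_max = 16T/(πd³), so d = (16T/(π τ_allow))^(1/3) = (16·662.0/(π·7.93×10^7))^(1/3) = 0.03490 m.

34.9 mm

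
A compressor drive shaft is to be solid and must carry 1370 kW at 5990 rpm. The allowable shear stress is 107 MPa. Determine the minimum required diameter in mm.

47.0 mm

ω = 2π·5990/60 = 627.3 rad/s, so T = P/ω = 1370×10³ / 627.3 = 2184 N·m.
For a solid shaft τ_max = 16T/(πd³), so d = (16T/(π τ_allow))^(1/3) = (16·2184/(π·1.07×10^8))^(1/3) = 0.04702 m.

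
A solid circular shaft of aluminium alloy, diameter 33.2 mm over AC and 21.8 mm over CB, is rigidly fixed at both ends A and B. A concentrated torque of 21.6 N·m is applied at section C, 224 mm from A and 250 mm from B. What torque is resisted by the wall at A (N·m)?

18.5 N·m

Compatibility: T_A·a/J_AC = T_B·b/J_CB with T_A + T_B = T₀.
J_AC = 1.19×10^-7 m⁴, J_CB = 2.22×10^-8 m⁴, so T_A = T₀·(J_AC/a)/((J_AC/a)+(J_CB/b)) = 18.52 N·m, T_B = 3.084 N·m.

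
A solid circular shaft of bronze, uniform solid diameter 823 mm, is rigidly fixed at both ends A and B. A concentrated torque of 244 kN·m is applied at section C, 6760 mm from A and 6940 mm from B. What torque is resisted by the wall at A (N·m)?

With uniform GJ and both ends fixed, compatibility θ_AC = θ_CB gives T_A·a = T_B·b, together with T_A + T_B = T₀.
T_A = T₀·b/(a+b) = 244000·6940/13700 = 123600 N·m; T_B = 120400 N·m.

124000 N·m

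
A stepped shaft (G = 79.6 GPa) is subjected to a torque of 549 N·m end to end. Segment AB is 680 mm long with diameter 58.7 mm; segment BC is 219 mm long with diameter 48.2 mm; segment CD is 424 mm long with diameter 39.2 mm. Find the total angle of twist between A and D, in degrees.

1.12°

J_AB = π(0.0587)⁴/32 = 1.17×10^-6 m⁴; J_BC = π(0.0482)⁴/32 = 5.30×10^-7 m⁴; J_CD = π(0.0392)⁴/32 = 2.32×10^-7 m⁴.
θ = (T/G)·Σ L_i/J_i = (549.0/79.6×10⁹)·(0.680/1.17×10^-6 + 0.219/5.30×10^-7 + 0.424/2.32×10^-7) = 0.01949 rad.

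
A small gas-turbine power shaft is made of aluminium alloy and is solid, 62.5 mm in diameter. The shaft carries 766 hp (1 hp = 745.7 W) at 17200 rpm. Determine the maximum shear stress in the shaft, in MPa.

6.62 MPa

ω = 2π·17200/60 = 1801 rad/s, so T = P/ω = 766×745.7 / 1801 = 317.1 N·m.
J = πd⁴/32 = π(0.0625)⁴/32 = 1.498×10^-6 m⁴.
τ_max = T·r/J = 317.1 × 0.0312 / 1.498×10^-6 = 6.616×10^6 Pa.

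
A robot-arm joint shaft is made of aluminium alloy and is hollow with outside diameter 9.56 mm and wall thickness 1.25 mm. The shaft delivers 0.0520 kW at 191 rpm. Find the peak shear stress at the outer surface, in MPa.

ω = 2π·191/60 = 20.00 rad/s, so T = P/ω = 0.0520×10³ / 20.00 = 2.600 N·m.
J = π(d_o⁴ − d_i⁴)/32 = π(0.00956⁴ − 0.00706⁴)/32 = 5.761×10^-10 m⁴.
τ_max = T·r/J = 2.600 × 0.00478 / 5.761×10^-10 = 2.157×10^7 Pa.

21.6 MPa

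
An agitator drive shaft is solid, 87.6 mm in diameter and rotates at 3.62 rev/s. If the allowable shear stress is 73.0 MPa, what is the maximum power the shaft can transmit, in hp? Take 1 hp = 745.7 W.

294 hp

J = πd⁴/32 = π(0.0876)⁴/32 = 5.781×10^-6 m⁴.
T_max = τ_allow·J/r = 7.30×10^7 × 5.781×10^-6 / 0.0438 = 9635 N·m.
ω = 2π·3.62 = 22.75 rad/s, so P_max = T_max·ω = 2.192×10^5 W.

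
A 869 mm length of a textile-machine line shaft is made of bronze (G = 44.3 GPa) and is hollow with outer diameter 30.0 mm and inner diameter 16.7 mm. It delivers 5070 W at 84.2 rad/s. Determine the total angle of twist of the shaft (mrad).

16.4 mrad

ω = 84.2 rad/s, so T = P/ω = 5070 / 84.20 = 60.21 N·m.
J = π(d_o⁴ − d_i⁴)/32 = π(0.0300⁴ − 0.0167⁴)/32 = 7.189×10^-8 m⁴.
θ = T·L/(G·J) = 60.21 × 0.869 / (44.3×10⁹ × 7.189×10^-8) = 0.01643 rad.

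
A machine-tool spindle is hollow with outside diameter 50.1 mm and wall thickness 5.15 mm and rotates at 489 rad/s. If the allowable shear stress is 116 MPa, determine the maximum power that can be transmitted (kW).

843 kW

J = π(d_o⁴ − d_i⁴)/32 = π(0.0501⁴ − 0.0398⁴)/32 = 3.722×10^-7 m⁴.
T_max = τ_allow·J/r = 1.16×10^8 × 3.722×10^-7 / 0.0250 = 1723 N·m.
ω = 489 rad/s, so P_max = T_max·ω = 8.428×10^5 W.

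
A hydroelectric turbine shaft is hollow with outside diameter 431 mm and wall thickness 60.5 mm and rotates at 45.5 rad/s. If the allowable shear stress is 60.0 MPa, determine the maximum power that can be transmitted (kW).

31400 kW

J = π(d_o⁴ − d_i⁴)/32 = π(0.431⁴ − 0.310⁴)/32 = 2.481×10^-3 m⁴.
T_max = τ_allow·J/r = 6.00×10^7 × 2.481×10^-3 / 0.215 = 690800 N·m.
ω = 45.5 rad/s, so P_max = T_max·ω = 3.143×10^7 W.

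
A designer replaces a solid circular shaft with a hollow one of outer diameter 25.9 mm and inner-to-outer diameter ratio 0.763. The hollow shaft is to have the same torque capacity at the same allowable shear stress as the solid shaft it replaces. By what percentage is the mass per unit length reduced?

Equal τ_max and T ⇒ the solid shaft needs d_s³ = d_o³(1−k⁴), so d_s = 25.9·(1−0.763⁴)^(1/3) = 22.56 mm.
Area ratio A_h/A_s = d_o²(1−k²)/d_s² = (1−k²)/(1−k⁴)^(2/3) = 0.5506.
Mass saving = 1 − 0.5506 = 44.9 %.

44.9 %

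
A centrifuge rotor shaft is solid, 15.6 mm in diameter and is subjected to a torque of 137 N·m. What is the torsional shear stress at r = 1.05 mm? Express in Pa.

2.47e7 Pa

J = πd⁴/32 = π(0.0156)⁴/32 = 5.814×10^-9 m⁴.
Shear stress varies linearly with radius: τ = T·r/J = 137.0 × 0.00105 / 5.814×10^-9 = 2.474×10^7 Pa.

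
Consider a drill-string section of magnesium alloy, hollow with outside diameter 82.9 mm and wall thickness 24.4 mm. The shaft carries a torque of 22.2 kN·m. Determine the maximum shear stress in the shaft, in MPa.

J = π(d_o⁴ − d_i⁴)/32 = π(0.0829⁴ − 0.0341⁴)/32 = 4.504×10^-6 m⁴.
τ_max = T·r/J = 22200 × 0.0415 / 4.504×10^-6 = 2.043×10^8 Pa.

204 MPa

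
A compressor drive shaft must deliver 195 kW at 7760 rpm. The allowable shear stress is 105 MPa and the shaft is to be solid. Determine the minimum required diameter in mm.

ω = 2π·7760/60 = 812.6 rad/s, so T = P/ω = 195×10³ / 812.6 = 240.0 N·m.
For a solid shaft τ_max = 16T/(πd³), so d = (16T/(π τ_allow))^(1/3) = (16·240.0/(π·1.05×10^8))^(1/3) = 0.02266 m.

22.7 mm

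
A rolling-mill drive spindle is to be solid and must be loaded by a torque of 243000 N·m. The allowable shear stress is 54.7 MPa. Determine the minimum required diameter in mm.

283 mm

For a solid shaft τ_max = 16T/(πd³), so d = (16T/(π τ_allow))^(1/3) = (16·243000/(π·5.47×10^7))^(1/3) = 0.2828 m.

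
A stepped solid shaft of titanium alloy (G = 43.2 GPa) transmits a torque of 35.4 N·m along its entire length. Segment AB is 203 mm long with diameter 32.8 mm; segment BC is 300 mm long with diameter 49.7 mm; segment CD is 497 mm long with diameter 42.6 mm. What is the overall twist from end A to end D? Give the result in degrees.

0.180°

J_AB = π(0.0328)⁴/32 = 1.14×10^-7 m⁴; J_BC = π(0.0497)⁴/32 = 5.99×10^-7 m⁴; J_CD = π(0.0426)⁴/32 = 3.23×10^-7 m⁴.
θ = (T/G)·Σ L_i/J_i = (35.40/43.2×10⁹)·(0.203/1.14×10^-7 + 0.300/5.99×10^-7 + 0.497/3.23×10^-7) = 3.134×10^-3 rad.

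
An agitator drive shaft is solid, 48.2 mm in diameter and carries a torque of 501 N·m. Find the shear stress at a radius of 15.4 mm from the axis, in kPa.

14600 kPa

J = πd⁴/32 = π(0.0482)⁴/32 = 5.299×10^-7 m⁴.
Shear stress varies linearly with radius: τ = T·r/J = 501.0 × 0.0154 / 5.299×10^-7 = 1.456×10^7 Pa.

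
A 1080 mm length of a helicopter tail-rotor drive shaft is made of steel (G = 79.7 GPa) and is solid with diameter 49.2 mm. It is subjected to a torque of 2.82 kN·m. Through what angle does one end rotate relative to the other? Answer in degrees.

3.81°

J = πd⁴/32 = π(0.0492)⁴/32 = 5.753×10^-7 m⁴.
θ = T·L/(G·J) = 2820 × 1.08 / (79.7×10⁹ × 5.753×10^-7) = 0.06643 rad.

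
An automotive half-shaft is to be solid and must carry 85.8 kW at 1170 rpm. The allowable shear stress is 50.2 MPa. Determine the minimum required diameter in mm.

41.4 mm

ω = 2π·1170/60 = 122.5 rad/s, so T = P/ω = 85.8×10³ / 122.5 = 700.3 N·m.
For a solid shaft τ_max = 16T/(πd³), so d = (16T/(π τ_allow))^(1/3) = (16·700.3/(π·5.02×10^7))^(1/3) = 0.04142 m.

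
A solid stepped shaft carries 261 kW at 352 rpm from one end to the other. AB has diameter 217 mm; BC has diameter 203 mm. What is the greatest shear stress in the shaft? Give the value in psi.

ω = 2π·352/60 = 36.86 rad/s, so T = P/ω = 261×10³ / 36.86 = 7081 N·m.
Under the same torque, τ_max = 16T/(πd³) is largest where d is smallest — segment BC (d = 203 mm).
τ_max = 16·7081/(π·(0.203)³) = 4.311×10^6 Pa.

625 psi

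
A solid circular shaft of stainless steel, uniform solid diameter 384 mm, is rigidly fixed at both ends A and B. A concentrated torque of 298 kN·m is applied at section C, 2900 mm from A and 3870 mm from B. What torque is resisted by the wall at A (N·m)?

170000 N·m

With uniform GJ and both ends fixed, compatibility θ_AC = θ_CB gives T_A·a = T_B·b, together with T_A + T_B = T₀.
T_A = T₀·b/(a+b) = 298000·3870/6770 = 170300 N·m; T_B = 127700 N·m.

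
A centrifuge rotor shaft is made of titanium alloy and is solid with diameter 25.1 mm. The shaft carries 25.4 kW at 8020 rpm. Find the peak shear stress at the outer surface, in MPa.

ω = 2π·8020/60 = 839.9 rad/s, so T = P/ω = 25.4×10³ / 839.9 = 30.24 N·m.
J = πd⁴/32 = π(0.0251)⁴/32 = 3.897×10^-8 m⁴.
τ_max = T·r/J = 30.24 × 0.0126 / 3.897×10^-8 = 9.740×10^6 Pa.

9.74 MPa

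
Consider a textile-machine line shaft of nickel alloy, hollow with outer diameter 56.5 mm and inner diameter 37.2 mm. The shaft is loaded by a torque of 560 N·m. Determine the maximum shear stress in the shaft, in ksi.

J = π(d_o⁴ − d_i⁴)/32 = π(0.0565⁴ − 0.0372⁴)/32 = 8.124×10^-7 m⁴.
τ_max = T·r/J = 560.0 × 0.0283 / 8.124×10^-7 = 1.947×10^7 Pa.

2.82 ksi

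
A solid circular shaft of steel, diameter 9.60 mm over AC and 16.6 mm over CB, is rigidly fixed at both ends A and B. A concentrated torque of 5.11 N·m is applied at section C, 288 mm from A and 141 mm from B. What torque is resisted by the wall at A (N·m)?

0.265 N·m

Compatibility: T_A·a/J_AC = T_B·b/J_CB with T_A + T_B = T₀.
J_AC = 8.34×10^-10 m⁴, J_CB = 7.45×10^-9 m⁴, so T_A = T₀·(J_AC/a)/((J_AC/a)+(J_CB/b)) = 0.2653 N·m, T_B = 4.845 N·m.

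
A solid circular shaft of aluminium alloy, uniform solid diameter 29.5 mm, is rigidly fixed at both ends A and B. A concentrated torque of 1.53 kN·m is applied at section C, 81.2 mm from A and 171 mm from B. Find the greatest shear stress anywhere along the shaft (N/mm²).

206 N/mm²

With uniform GJ and both ends fixed, compatibility θ_AC = θ_CB gives T_A·a = T_B·b, together with T_A + T_B = T₀.
T_A = T₀·b/(a+b) = 1530·171/252.2 = 1037 N·m; T_B = 492.6 N·m.
τ in each portion: τ_AC = 2.06×10^8 Pa, τ_CB = 9.77×10^7 Pa; maximum is in AC.
τ_max = T_AC·r/J = 1037·0.0147/7.44×10^-8 = 2.058×10^8 Pa.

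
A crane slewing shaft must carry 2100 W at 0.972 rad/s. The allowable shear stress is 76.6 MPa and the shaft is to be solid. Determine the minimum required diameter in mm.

ω = 0.972 rad/s, so T = P/ω = 2100 / 0.9720 = 2160 N·m.
For a solid shaft τ_max = 16T/(πd³), so d = (16T/(π τ_allow))^(1/3) = (16·2160/(π·7.66×10^7))^(1/3) = 0.05237 m.

52.4 mm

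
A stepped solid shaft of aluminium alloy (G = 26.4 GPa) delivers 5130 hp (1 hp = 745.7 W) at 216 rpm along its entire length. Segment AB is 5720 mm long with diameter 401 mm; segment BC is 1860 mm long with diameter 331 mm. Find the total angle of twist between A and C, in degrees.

1.41°

ω = 2π·216/60 = 22.62 rad/s, so T = P/ω = 5130×745.7 / 22.62 = 169100 N·m.
J_AB = π(0.401)⁴/32 = 2.54×10^-3 m⁴; J_BC = π(0.331)⁴/32 = 1.18×10^-3 m⁴.
θ = (T/G)·Σ L_i/J_i = (169100/26.4×10⁹)·(5.72/2.54×10^-3 + 1.86/1.18×10^-3) = 0.02455 rad.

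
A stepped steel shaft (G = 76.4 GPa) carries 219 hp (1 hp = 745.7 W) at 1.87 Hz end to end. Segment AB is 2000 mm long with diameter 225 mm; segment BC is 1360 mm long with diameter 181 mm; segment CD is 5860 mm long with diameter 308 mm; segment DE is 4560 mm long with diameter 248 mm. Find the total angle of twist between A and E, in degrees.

ω = 2π·1.87 = 11.75 rad/s, so T = P/ω = 219×745.7 / 11.75 = 13900 N·m.
J_AB = π(0.225)⁴/32 = 2.52×10^-4 m⁴; J_BC = π(0.181)⁴/32 = 1.05×10^-4 m⁴; J_CD = π(0.308)⁴/32 = 8.83×10^-4 m⁴; J_DE = π(0.248)⁴/32 = 3.71×10^-4 m⁴.
θ = (T/G)·Σ L_i/J_i = (13900/76.4×10⁹)·(2.00/2.52×10^-4 + 1.36/1.05×10^-4 + 5.86/8.83×10^-4 + 4.56/3.71×10^-4) = 7.235×10^-3 rad.

0.415°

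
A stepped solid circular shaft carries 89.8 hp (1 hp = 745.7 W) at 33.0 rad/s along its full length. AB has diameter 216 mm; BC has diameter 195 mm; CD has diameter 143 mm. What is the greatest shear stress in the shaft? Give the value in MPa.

3.53 MPa

ω = 33.0 rad/s, so T = P/ω = 89.8×745.7 / 33.00 = 2029 N·m.
Under the same torque, τ_max = 16T/(πd³) is largest where d is smallest — segment CD (d = 143 mm).
τ_max = 16·2029/(π·(0.143)³) = 3.534×10^6 Pa.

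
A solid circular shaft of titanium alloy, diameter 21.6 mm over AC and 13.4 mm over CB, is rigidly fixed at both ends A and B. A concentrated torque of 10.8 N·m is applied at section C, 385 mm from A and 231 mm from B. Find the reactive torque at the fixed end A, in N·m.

8.66 N·m

Compatibility: T_A·a/J_AC = T_B·b/J_CB with T_A + T_B = T₀.
J_AC = 2.14×10^-8 m⁴, J_CB = 3.17×10^-9 m⁴, so T_A = T₀·(J_AC/a)/((J_AC/a)+(J_CB/b)) = 8.662 N·m, T_B = 2.138 N·m.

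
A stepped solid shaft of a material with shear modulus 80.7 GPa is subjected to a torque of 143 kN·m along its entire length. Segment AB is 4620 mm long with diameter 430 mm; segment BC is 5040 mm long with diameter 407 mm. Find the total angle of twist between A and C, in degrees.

J_AB = π(0.430)⁴/32 = 3.36×10^-3 m⁴; J_BC = π(0.407)⁴/32 = 2.69×10^-3 m⁴.
θ = (T/G)·Σ L_i/J_i = (143000/80.7×10⁹)·(4.62/3.36×10^-3 + 5.04/2.69×10^-3) = 5.754×10^-3 rad.

0.330°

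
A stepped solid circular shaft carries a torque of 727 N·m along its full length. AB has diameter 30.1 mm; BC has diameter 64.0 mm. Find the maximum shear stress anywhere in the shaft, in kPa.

136000 kPa

Under the same torque, τ_max = 16T/(πd³) is largest where d is smallest — segment AB (d = 30.1 mm).
τ_max = 16·727.0/(π·(0.0301)³) = 1.358×10^8 Pa.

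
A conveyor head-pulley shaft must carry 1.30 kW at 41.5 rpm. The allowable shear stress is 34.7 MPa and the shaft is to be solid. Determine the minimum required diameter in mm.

35.3 mm

ω = 2π·41.5/60 = 4.346 rad/s, so T = P/ω = 1.30×10³ / 4.346 = 299.1 N·m.
For a solid shaft τ_max = 16T/(πd³), so d = (16T/(π τ_allow))^(1/3) = (16·299.1/(π·3.47×10^7))^(1/3) = 0.03528 m.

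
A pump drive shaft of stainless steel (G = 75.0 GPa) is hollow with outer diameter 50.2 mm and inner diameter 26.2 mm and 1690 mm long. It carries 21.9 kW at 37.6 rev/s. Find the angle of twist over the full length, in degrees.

ω = 2π·37.6 = 236.2 rad/s, so T = P/ω = 21.9×10³ / 236.2 = 92.70 N·m.
J = π(d_o⁴ − d_i⁴)/32 = π(0.0502⁴ − 0.0262⁴)/32 = 5.772×10^-7 m⁴.
θ = T·L/(G·J) = 92.70 × 1.69 / (75.0×10⁹ × 5.772×10^-7) = 3.619×10^-3 rad.

0.207°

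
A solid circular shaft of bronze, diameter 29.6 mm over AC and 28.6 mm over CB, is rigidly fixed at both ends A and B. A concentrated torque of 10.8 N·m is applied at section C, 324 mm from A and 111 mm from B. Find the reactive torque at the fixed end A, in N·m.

Compatibility: T_A·a/J_AC = T_B·b/J_CB with T_A + T_B = T₀.
J_AC = 7.54×10^-8 m⁴, J_CB = 6.57×10^-8 m⁴, so T_A = T₀·(J_AC/a)/((J_AC/a)+(J_CB/b)) = 3.047 N·m, T_B = 7.753 N·m.

3.05 N·m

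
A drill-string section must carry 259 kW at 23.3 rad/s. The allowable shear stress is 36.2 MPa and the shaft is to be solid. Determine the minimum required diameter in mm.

ω = 23.3 rad/s, so T = P/ω = 259×10³ / 23.30 = 11120 N·m.
For a solid shaft τ_max = 16T/(πd³), so d = (16T/(π τ_allow))^(1/3) = (16·11120/(π·3.62×10^7))^(1/3) = 0.1161 m.

116 mm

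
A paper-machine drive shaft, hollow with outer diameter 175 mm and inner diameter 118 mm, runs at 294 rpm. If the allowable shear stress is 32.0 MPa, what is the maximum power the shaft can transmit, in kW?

J = π(d_o⁴ − d_i⁴)/32 = π(0.175⁴ − 0.118⁴)/32 = 7.304×10^-5 m⁴.
T_max = τ_allow·J/r = 3.20×10^7 × 7.304×10^-5 / 0.0875 = 26710 N·m.
ω = 2π·294/60 = 30.79 rad/s, so P_max = T_max·ω = 8.224×10^5 W.

822 kW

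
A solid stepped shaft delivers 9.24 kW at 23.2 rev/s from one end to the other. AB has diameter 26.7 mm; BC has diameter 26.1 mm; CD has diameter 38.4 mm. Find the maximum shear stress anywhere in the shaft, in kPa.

ω = 2π·23.2 = 145.8 rad/s, so T = P/ω = 9.24×10³ / 145.8 = 63.39 N·m.
Under the same torque, τ_max = 16T/(πd³) is largest where d is smallest — segment BC (d = 26.1 mm).
τ_max = 16·63.39/(π·(0.0261)³) = 1.816×10^7 Pa.

18200 kPa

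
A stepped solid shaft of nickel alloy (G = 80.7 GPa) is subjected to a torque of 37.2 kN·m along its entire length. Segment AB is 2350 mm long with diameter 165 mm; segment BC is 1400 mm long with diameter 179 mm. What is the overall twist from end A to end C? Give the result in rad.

J_AB = π(0.165)⁴/32 = 7.28×10^-5 m⁴; J_BC = π(0.179)⁴/32 = 1.01×10^-4 m⁴.
θ = (T/G)·Σ L_i/J_i = (37200/80.7×10⁹)·(2.35/7.28×10^-5 + 1.40/1.01×10^-4) = 0.02129 rad.

0.0213 rad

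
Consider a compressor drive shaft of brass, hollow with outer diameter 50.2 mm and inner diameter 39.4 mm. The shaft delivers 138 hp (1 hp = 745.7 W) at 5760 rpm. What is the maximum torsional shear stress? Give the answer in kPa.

ω = 2π·5760/60 = 603.2 rad/s, so T = P/ω = 138×745.7 / 603.2 = 170.6 N·m.
J = π(d_o⁴ − d_i⁴)/32 = π(0.0502⁴ − 0.0394⁴)/32 = 3.869×10^-7 m⁴.
τ_max = T·r/J = 170.6 × 0.0251 / 3.869×10^-7 = 1.107×10^7 Pa.

11100 kPa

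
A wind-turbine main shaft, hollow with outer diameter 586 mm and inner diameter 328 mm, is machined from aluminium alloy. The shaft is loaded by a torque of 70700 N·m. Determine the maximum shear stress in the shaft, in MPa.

J = π(d_o⁴ − d_i⁴)/32 = π(0.586⁴ − 0.328⁴)/32 = 0.01044 m⁴.
τ_max = T·r/J = 70700 × 0.293 / 0.01044 = 1.984×10^6 Pa.

1.98 MPa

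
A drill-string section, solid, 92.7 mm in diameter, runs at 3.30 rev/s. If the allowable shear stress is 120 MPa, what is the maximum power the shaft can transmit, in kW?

J = πd⁴/32 = π(0.0927)⁴/32 = 7.250×10^-6 m⁴.
T_max = τ_allow·J/r = 1.20×10^8 × 7.250×10^-6 / 0.0464 = 18770 N·m.
ω = 2π·3.30 = 20.73 rad/s, so P_max = T_max·ω = 3.892×10^5 W.

389 kW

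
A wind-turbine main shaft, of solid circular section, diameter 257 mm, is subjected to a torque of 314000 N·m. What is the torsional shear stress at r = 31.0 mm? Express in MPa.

22.7 MPa

J = πd⁴/32 = π(0.257)⁴/32 = 4.283×10^-4 m⁴.
Shear stress varies linearly with radius: τ = T·r/J = 314000 × 0.0310 / 4.283×10^-4 = 2.273×10^7 Pa.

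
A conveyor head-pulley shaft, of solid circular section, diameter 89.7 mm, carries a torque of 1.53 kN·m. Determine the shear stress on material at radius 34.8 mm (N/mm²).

8.38 N/mm²

J = πd⁴/32 = π(0.0897)⁴/32 = 6.356×10^-6 m⁴.
Shear stress varies linearly with radius: τ = T·r/J = 1530 × 0.0348 / 6.356×10^-6 = 8.377×10^6 Pa.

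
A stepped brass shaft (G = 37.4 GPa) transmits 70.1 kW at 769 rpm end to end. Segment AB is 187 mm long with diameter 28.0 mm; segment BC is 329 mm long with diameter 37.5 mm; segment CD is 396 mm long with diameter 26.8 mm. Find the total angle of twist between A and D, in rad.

0.294 rad

ω = 2π·769/60 = 80.53 rad/s, so T = P/ω = 70.1×10³ / 80.53 = 870.5 N·m.
J_AB = π(0.0280)⁴/32 = 6.03×10^-8 m⁴; J_BC = π(0.0375)⁴/32 = 1.94×10^-7 m⁴; J_CD = π(0.0268)⁴/32 = 5.06×10^-8 m⁴.
θ = (T/G)·Σ L_i/J_i = (870.5/37.4×10⁹)·(0.187/6.03×10^-8 + 0.329/1.94×10^-7 + 0.396/5.06×10^-8) = 0.2936 rad.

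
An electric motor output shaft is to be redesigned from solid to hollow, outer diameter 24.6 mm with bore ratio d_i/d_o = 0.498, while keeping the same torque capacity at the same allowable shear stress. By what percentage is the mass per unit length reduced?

21.5 %

Equal τ_max and T ⇒ the solid shaft needs d_s³ = d_o³(1−k⁴), so d_s = 24.6·(1−0.498⁴)^(1/3) = 24.08 mm.
Area ratio A_h/A_s = d_o²(1−k²)/d_s² = (1−k²)/(1−k⁴)^(2/3) = 0.7845.
Mass saving = 1 − 0.7845 = 21.5 %.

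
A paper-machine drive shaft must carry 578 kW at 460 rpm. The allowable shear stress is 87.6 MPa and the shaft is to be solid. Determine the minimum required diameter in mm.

88.7 mm

ω = 2π·460/60 = 48.17 rad/s, so T = P/ω = 578×10³ / 48.17 = 12000 N·m.
For a solid shaft τ_max = 16T/(πd³), so d = (16T/(π τ_allow))^(1/3) = (16·12000/(π·8.76×10^7))^(1/3) = 0.08869 m.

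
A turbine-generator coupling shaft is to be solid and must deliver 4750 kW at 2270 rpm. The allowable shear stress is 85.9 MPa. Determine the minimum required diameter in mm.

ω = 2π·2270/60 = 237.7 rad/s, so T = P/ω = 4750×10³ / 237.7 = 19980 N·m.
For a solid shaft τ_max = 16T/(πd³), so d = (16T/(π τ_allow))^(1/3) = (16·19980/(π·8.59×10^7))^(1/3) = 0.1058 m.

106 mm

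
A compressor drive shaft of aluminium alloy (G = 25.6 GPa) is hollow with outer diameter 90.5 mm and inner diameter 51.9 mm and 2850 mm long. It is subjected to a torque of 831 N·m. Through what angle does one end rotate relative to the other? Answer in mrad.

J = π(d_o⁴ − d_i⁴)/32 = π(0.0905⁴ − 0.0519⁴)/32 = 5.873×10^-6 m⁴.
θ = T·L/(G·J) = 831.0 × 2.85 / (25.6×10⁹ × 5.873×10^-6) = 0.01575 rad.

15.8 mrad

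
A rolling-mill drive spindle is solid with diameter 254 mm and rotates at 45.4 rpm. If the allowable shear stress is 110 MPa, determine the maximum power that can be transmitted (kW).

J = πd⁴/32 = π(0.254)⁴/32 = 4.086×10^-4 m⁴.
T_max = τ_allow·J/r = 1.10×10^8 × 4.086×10^-4 / 0.127 = 353900 N·m.
ω = 2π·45.4/60 = 4.754 rad/s, so P_max = T_max·ω = 1.683×10^6 W.

1680 kW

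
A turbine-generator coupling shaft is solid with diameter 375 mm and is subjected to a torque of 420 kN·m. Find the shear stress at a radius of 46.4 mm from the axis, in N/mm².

J = πd⁴/32 = π(0.375)⁴/32 = 1.941×10^-3 m⁴.
Shear stress varies linearly with radius: τ = T·r/J = 420000 × 0.0464 / 1.941×10^-3 = 1.004×10^7 Pa.

10.0 N/mm²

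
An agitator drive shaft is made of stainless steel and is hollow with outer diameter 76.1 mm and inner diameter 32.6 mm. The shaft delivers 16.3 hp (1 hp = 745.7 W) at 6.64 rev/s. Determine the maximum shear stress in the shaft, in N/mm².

ω = 2π·6.64 = 41.72 rad/s, so T = P/ω = 16.3×745.7 / 41.72 = 291.3 N·m.
J = π(d_o⁴ − d_i⁴)/32 = π(0.0761⁴ − 0.0326⁴)/32 = 3.182×10^-6 m⁴.
τ_max = T·r/J = 291.3 × 0.0381 / 3.182×10^-6 = 3.484×10^6 Pa.

3.48 N/mm²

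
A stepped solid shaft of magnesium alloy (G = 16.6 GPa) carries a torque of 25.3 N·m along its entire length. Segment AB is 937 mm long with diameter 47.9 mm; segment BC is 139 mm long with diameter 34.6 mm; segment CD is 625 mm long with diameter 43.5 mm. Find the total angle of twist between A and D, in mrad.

J_AB = π(0.0479)⁴/32 = 5.17×10^-7 m⁴; J_BC = π(0.0346)⁴/32 = 1.41×10^-7 m⁴; J_CD = π(0.0435)⁴/32 = 3.52×10^-7 m⁴.
θ = (T/G)·Σ L_i/J_i = (25.30/16.6×10⁹)·(0.937/5.17×10^-7 + 0.139/1.41×10^-7 + 0.625/3.52×10^-7) = 6.979×10^-3 rad.

6.98 mrad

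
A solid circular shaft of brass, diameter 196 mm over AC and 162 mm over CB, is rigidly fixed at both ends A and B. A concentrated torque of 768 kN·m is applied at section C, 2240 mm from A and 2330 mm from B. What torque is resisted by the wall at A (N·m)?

530000 N·m

Compatibility: T_A·a/J_AC = T_B·b/J_CB with T_A + T_B = T₀.
J_AC = 1.45×10^-4 m⁴, J_CB = 6.76×10^-5 m⁴, so T_A = T₀·(J_AC/a)/((J_AC/a)+(J_CB/b)) = 530100 N·m, T_B = 237900 N·m.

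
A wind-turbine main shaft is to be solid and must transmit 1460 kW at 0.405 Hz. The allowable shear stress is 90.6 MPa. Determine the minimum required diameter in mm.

318 mm

ω = 2π·0.405 = 2.545 rad/s, so T = P/ω = 1460×10³ / 2.545 = 573700 N·m.
For a solid shaft τ_max = 16T/(πd³), so d = (16T/(π τ_allow))^(1/3) = (16·573700/(π·9.06×10^7))^(1/3) = 0.3183 m.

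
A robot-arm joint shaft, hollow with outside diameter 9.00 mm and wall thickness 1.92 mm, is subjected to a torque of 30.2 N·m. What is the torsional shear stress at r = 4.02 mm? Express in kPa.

J = π(d_o⁴ − d_i⁴)/32 = π(0.00900⁴ − 0.00516⁴)/32 = 5.745×10^-10 m⁴.
Shear stress varies linearly with radius: τ = T·r/J = 30.20 × 0.00402 / 5.745×10^-10 = 2.113×10^8 Pa.

211000 kPa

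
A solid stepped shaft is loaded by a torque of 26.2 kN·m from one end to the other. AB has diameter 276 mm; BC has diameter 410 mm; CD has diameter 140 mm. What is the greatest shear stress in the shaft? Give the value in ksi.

7.05 ksi

Under the same torque, τ_max = 16T/(πd³) is largest where d is smallest — segment CD (d = 140 mm).
τ_max = 16·26200/(π·(0.140)³) = 4.863×10^7 Pa.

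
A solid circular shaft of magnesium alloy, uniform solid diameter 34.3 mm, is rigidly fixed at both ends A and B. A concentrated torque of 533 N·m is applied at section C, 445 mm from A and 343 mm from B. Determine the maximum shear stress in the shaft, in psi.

5510 psi

With uniform GJ and both ends fixed, compatibility θ_AC = θ_CB gives T_A·a = T_B·b, together with T_A + T_B = T₀.
T_A = T₀·b/(a+b) = 533.0·343/788.0 = 232.0 N·m; T_B = 301.0 N·m.
τ in each portion: τ_AC = 2.93×10^7 Pa, τ_CB = 3.80×10^7 Pa; maximum is in CB.
τ_max = T_CB·r/J = 301.0·0.0171/1.36×10^-7 = 3.799×10^7 Pa.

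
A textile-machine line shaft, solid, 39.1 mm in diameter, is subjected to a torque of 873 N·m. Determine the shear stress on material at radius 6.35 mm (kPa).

24200 kPa

J = πd⁴/32 = π(0.0391)⁴/32 = 2.295×10^-7 m⁴.
Shear stress varies linearly with radius: τ = T·r/J = 873.0 × 0.00635 / 2.295×10^-7 = 2.416×10^7 Pa.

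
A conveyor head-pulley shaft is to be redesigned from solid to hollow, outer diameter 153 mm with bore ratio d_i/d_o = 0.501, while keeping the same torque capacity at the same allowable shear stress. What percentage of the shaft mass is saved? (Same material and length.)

21.8 %

Equal τ_max and T ⇒ the solid shaft needs d_s³ = d_o³(1−k⁴), so d_s = 153·(1−0.501⁴)^(1/3) = 149.7 mm.
Area ratio A_h/A_s = d_o²(1−k²)/d_s² = (1−k²)/(1−k⁴)^(2/3) = 0.7822.
Mass saving = 1 − 0.7822 = 21.8 %.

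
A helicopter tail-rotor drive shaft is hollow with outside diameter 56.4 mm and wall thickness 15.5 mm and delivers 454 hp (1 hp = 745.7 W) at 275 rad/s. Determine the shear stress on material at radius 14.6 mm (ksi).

2.74 ksi

ω = 275 rad/s, so T = P/ω = 454×745.7 / 275.0 = 1231 N·m.
J = π(d_o⁴ − d_i⁴)/32 = π(0.0564⁴ − 0.0254⁴)/32 = 9.525×10^-7 m⁴.
Shear stress varies linearly with radius: τ = T·r/J = 1231 × 0.0146 / 9.525×10^-7 = 1.887×10^7 Pa.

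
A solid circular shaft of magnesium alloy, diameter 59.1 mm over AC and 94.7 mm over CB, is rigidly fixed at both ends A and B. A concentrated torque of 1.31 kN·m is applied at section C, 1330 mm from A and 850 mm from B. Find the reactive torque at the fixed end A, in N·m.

116 N·m

Compatibility: T_A·a/J_AC = T_B·b/J_CB with T_A + T_B = T₀.
J_AC = 1.20×10^-6 m⁴, J_CB = 7.90×10^-6 m⁴, so T_A = T₀·(J_AC/a)/((J_AC/a)+(J_CB/b)) = 115.8 N·m, T_B = 1194 N·m.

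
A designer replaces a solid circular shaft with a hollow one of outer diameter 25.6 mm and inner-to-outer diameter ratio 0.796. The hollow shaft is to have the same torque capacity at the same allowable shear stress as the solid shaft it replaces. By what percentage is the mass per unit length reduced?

48.4 %

Equal τ_max and T ⇒ the solid shaft needs d_s³ = d_o³(1−k⁴), so d_s = 25.6·(1−0.796⁴)^(1/3) = 21.57 mm.
Area ratio A_h/A_s = d_o²(1−k²)/d_s² = (1−k²)/(1−k⁴)^(2/3) = 0.5159.
Mass saving = 1 − 0.5159 = 48.4 %.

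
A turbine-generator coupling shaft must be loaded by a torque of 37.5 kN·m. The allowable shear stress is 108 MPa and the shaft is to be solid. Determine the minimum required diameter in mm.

121 mm

For a solid shaft τ_max = 16T/(πd³), so d = (16T/(π τ_allow))^(1/3) = (16·37500/(π·1.08×10^8))^(1/3) = 0.1209 m.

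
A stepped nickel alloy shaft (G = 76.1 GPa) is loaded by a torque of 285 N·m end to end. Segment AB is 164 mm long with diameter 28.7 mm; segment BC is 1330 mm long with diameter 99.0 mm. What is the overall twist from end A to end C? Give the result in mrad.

J_AB = π(0.0287)⁴/32 = 6.66×10^-8 m⁴; J_BC = π(0.0990)⁴/32 = 9.43×10^-6 m⁴.
θ = (T/G)·Σ L_i/J_i = (285.0/76.1×10⁹)·(0.164/6.66×10^-8 + 1.33/9.43×10^-6) = 9.749×10^-3 rad.

9.75 mrad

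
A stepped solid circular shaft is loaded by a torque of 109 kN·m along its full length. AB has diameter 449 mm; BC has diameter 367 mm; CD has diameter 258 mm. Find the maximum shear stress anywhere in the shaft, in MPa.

Under the same torque, τ_max = 16T/(πd³) is largest where d is smallest — segment CD (d = 258 mm).
τ_max = 16·109000/(π·(0.258)³) = 3.232×10^7 Pa.

32.3 MPa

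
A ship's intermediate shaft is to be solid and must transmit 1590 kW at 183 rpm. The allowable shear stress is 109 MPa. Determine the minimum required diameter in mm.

ω = 2π·183/60 = 19.16 rad/s, so T = P/ω = 1590×10³ / 19.16 = 82970 N·m.
For a solid shaft τ_max = 16T/(πd³), so d = (16T/(π τ_allow))^(1/3) = (16·82970/(π·1.09×10^8))^(1/3) = 0.1571 m.

157 mm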